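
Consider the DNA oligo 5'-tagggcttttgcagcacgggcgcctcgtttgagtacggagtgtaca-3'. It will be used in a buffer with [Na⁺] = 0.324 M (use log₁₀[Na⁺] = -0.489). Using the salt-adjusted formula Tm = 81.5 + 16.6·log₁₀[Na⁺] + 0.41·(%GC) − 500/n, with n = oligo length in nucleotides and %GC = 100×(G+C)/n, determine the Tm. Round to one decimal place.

Length n = 46. Base counts: G=16, T=12, A=8, C=10
G+C = 26, so %GC = 26/46 × 100 = 56.522%
Salt term: 16.6 × (-0.489) = -8.117
GC term: 0.41 × 56.522 = 23.174; length term: −500/46 = −10.87
Tm = 81.5 + (-8.117) + 23.174 − 10.87 = 85.687 → 85.7°C

85.7°C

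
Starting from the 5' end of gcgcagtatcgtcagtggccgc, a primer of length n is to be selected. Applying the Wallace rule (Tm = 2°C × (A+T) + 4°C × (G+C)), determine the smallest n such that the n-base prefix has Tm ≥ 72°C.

First 21 bases: GCGCAGTATCGTCAGTGGCCG → Tm = 70°C (< 72°C)
First 22 bases: GCGCAGTATCGTCAGTGGCCGC → Tm = 74°C (≥ 72°C)
Each additional base adds 2°C (A/T) or 4°C (G/C), so Tm is non-decreasing in n; n = 22 is the first length to reach 72°C.

n = 22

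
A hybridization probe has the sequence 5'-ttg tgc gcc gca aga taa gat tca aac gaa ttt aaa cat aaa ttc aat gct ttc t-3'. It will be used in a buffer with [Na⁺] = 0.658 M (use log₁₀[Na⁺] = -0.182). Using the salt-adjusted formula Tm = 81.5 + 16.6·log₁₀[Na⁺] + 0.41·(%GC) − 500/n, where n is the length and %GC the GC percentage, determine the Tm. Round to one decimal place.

Length n = 55. A=20, G=8, C=10, T=17
G+C = 18, so %GC = 18/55 × 100 = 32.727%
Salt term: 16.6 × (-0.182) = -3.021
GC term: 0.41 × 32.727 = 13.418; length term: −500/55 = −9.091
Tm = 81.5 + (-3.021) + 13.418 − 9.091 = 82.806 → 82.8°C

82.8°C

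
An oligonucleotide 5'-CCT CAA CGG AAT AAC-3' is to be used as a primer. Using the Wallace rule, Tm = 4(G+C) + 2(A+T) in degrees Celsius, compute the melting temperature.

Scanning the sequence gives C=5, T=2, A=6, G=2.
A+T = 8, G+C = 7
Tm = 4·7 + 2·8 = 28 + 16 = 44°C

44°C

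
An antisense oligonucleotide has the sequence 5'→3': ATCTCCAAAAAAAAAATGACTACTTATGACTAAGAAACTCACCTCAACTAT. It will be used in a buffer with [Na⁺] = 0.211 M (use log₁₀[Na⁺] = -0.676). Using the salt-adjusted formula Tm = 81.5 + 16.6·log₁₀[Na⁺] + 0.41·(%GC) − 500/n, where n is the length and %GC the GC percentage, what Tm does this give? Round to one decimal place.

72.5°C

Length n = 51. Base counts: C=12, T=12, A=24, G=3
G+C = 15, so %GC = 15/51 × 100 = 29.412%
Salt term: 16.6 × (-0.676) = -11.222
GC term: 0.41 × 29.412 = 12.059; length term: −500/51 = −9.804
Tm = 81.5 + (-11.222) + 12.059 − 9.804 = 72.533 → 72.5°C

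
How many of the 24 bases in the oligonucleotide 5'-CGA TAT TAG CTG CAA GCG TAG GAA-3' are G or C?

11

Counting bases: G=7, A=8, C=4, T=5
G+C = 7 + 4 = 11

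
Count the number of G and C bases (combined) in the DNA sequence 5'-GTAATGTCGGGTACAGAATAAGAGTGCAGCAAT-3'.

G=10, A=12, T=7, C=4
Total G or C: 10 + 4 = 14

14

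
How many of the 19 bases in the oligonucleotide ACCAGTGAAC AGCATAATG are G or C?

8

T=3, C=4, A=8, G=4
G+C = 4 + 4 = 8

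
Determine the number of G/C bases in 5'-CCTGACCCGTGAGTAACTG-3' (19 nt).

T=4, G=5, C=6, A=4
G+C = 5 + 6 = 11

11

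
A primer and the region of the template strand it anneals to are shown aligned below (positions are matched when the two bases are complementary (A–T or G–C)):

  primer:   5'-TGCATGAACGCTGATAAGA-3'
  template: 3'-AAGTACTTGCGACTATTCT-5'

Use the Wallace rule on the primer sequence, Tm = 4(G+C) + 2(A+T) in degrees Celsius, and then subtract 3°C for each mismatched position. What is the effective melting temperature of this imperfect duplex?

51°C

Primer base counts: A=7, T=4, G=5, C=3 → A+T=11, G+C=8
Perfect-match Tm = 2(11) + 4(8) = 22 + 32 = 54°C
Mismatches (positions where the bases are not complementary): 1 (at position 2)
Effective Tm = 54 − 1×3 = 54 − 3 = 51°C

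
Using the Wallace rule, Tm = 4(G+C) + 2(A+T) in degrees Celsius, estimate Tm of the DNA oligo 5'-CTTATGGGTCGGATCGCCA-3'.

A=3, G=6, C=5, T=5
So N_AT = 8 and N_GC = 11.
Tm = 2(8) + 4(11) = 16 + 44 = 60°C

60°C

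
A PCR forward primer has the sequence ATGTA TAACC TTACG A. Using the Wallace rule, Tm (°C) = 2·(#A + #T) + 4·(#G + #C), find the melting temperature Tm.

42°C

Scanning the sequence gives A=6, T=5, G=2, C=3.
So N_AT = 11 and N_GC = 5.
Tm = 2(11) + 4(5) = 22 + 20 = 42°C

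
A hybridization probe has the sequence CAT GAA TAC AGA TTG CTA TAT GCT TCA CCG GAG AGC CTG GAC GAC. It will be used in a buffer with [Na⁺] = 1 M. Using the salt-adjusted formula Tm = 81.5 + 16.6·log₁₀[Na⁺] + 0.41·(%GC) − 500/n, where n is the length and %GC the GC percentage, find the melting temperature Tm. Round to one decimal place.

Length n = 45. A=13, T=10, G=11, C=11
G+C = 22, so %GC = 22/45 × 100 = 48.889%
Salt term: 16.6 × (0) = 0
GC term: 0.41 × 48.889 = 20.044; length term: −500/45 = −11.111
Tm = 81.5 + (0) + 20.044 − 11.111 = 90.433 → 90.4°C

90.4°C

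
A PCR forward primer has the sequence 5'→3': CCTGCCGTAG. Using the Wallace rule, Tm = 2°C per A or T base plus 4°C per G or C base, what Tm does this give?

34°C

Scanning the sequence gives T=2, C=4, G=3, A=1.
A+T = 3, G+C = 7
Tm = 2×3 + 4×7 = 34°C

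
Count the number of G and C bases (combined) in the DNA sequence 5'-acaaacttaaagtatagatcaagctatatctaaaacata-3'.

Counting bases: C=6, A=20, G=3, T=10
Total G or C: 3 + 6 = 9

9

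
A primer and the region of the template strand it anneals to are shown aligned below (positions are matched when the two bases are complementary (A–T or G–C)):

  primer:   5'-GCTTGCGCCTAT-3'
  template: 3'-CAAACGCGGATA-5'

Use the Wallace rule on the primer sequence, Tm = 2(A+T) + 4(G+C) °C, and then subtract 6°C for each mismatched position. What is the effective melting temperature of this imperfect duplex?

Primer base counts: A=1, T=4, G=3, C=4 → A+T=5, G+C=7
Perfect-match Tm = 2(5) + 4(7) = 10 + 28 = 38°C
Mismatches (positions where the bases are not complementary): 1 (at position 2)
Effective Tm = 38 − 1×6 = 38 − 6 = 32°C

32°C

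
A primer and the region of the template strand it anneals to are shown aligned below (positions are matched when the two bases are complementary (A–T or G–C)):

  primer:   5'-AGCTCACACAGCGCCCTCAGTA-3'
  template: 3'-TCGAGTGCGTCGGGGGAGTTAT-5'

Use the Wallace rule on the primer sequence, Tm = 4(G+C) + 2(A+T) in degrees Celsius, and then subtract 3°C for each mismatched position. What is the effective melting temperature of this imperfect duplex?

61°C

Primer base counts: A=6, T=3, G=4, C=9 → A+T=9, G+C=13
Perfect-match Tm = 2(9) + 4(13) = 18 + 52 = 70°C
Mismatches (positions where the bases are not complementary): 3 (at positions 8, 13, 20)
Effective Tm = 70 − 3×3 = 70 − 9 = 61°C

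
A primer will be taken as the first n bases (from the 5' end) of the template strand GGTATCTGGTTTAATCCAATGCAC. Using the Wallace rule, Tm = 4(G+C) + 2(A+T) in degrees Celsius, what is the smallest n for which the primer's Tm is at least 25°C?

n = 9

First 8 bases: GGTATCTG → Tm = 24°C (< 25°C)
First 9 bases: GGTATCTGG → Tm = 28°C (≥ 25°C)
Each additional base adds 2°C (A/T) or 4°C (G/C), so Tm is non-decreasing in n; n = 9 is the first length to reach 25°C.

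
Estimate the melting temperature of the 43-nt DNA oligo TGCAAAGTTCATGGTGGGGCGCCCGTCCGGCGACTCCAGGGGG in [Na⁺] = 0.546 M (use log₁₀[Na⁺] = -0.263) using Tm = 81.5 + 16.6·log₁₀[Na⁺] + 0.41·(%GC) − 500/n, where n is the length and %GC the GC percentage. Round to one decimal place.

94.1°C

Length n = 43. Base counts: G=18, A=6, T=7, C=12
G+C = 30, so %GC = 30/43 × 100 = 69.767%
Salt term: 16.6 × (-0.263) = -4.366
GC term: 0.41 × 69.767 = 28.604; length term: −500/43 = −11.628
Tm = 81.5 + (-4.366) + 28.604 − 11.628 = 94.11 → 94.1°C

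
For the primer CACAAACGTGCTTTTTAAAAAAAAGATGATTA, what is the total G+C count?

8

Base counts: C=4, A=15, G=4, T=9
G+C = 4 + 4 = 8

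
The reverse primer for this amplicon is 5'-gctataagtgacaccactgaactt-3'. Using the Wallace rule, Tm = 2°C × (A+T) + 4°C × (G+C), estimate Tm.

68°C

Counting bases: A=8, T=6, C=6, G=4
A+T = 14, G+C = 10
Tm = 2(14) + 4(10) = 28 + 40 = 68°C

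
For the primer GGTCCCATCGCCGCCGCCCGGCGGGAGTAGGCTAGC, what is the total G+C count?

28

Scanning the sequence gives C=14, G=14, T=4, A=4.
Total G or C: 14 + 14 = 28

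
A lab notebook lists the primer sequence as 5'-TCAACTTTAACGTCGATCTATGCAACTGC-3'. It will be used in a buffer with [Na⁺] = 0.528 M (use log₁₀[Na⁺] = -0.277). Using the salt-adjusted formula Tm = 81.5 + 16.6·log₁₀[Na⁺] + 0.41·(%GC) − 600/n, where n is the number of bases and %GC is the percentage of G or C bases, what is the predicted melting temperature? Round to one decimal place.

73.2°C

Length n = 29. Scanning the sequence gives G=4, A=8, C=8, T=9.
G+C = 12, so %GC = 12/29 × 100 = 41.379%
Salt term: 16.6 × (-0.277) = -4.598
GC term: 0.41 × 41.379 = 16.965; length term: −600/29 = −20.69
Tm = 81.5 + (-4.598) + 16.965 − 20.69 = 73.177 → 73.2°C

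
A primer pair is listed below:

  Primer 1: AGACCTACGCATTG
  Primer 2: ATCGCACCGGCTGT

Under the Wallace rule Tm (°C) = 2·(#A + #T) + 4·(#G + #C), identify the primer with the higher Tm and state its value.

Primer 1: A+T=7, G+C=7 → Tm = 2(7)+4(7) = 42°C
Primer 2: A+T=5, G+C=9 → Tm = 2(5)+4(9) = 46°C
42°C vs 46°C → primer 2 is higher.

Primer 2, 46°C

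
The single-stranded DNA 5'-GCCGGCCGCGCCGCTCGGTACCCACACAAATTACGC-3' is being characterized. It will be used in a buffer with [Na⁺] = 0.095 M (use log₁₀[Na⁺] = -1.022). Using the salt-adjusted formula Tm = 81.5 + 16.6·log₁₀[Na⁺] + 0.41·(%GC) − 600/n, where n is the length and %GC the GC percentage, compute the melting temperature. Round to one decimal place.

76.3°C

Length n = 36. Scanning the sequence gives T=4, C=16, A=7, G=9.
G+C = 25, so %GC = 25/36 × 100 = 69.444%
Salt term: 16.6 × (-1.022) = -16.965
GC term: 0.41 × 69.444 = 28.472; length term: −600/36 = −16.667
Tm = 81.5 + (-16.965) + 28.472 − 16.667 = 76.34 → 76.3°C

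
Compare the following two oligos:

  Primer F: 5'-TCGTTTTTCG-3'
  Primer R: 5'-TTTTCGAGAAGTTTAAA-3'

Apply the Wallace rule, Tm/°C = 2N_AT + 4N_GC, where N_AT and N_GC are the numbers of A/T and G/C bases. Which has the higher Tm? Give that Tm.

Primer F: A+T=6, G+C=4 → Tm = 2(6)+4(4) = 28°C
Primer R: A+T=13, G+C=4 → Tm = 2(13)+4(4) = 42°C
28°C vs 42°C → primer R is higher.

Primer R, 42°C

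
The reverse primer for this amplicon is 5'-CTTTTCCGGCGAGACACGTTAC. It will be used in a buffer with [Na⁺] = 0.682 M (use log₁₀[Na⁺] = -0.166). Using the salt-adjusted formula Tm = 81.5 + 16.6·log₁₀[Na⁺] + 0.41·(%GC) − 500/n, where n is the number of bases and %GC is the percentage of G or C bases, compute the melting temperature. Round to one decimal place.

78.4°C

Length n = 22. Base counts: C=7, G=5, A=4, T=6
G+C = 12, so %GC = 12/22 × 100 = 54.545%
Salt term: 16.6 × (-0.166) = -2.756
GC term: 0.41 × 54.545 = 22.363; length term: −500/22 = −22.727
Tm = 81.5 + (-2.756) + 22.363 − 22.727 = 78.38 → 78.4°C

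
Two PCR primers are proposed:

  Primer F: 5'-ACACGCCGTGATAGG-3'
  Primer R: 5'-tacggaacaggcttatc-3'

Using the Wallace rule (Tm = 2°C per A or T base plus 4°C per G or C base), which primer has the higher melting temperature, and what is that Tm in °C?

Primer R, 50°C

Primer F: A+T=6, G+C=9 → Tm = 2(6)+4(9) = 48°C
Primer R: A+T=9, G+C=8 → Tm = 2(9)+4(8) = 50°C
48°C vs 50°C → primer R is higher.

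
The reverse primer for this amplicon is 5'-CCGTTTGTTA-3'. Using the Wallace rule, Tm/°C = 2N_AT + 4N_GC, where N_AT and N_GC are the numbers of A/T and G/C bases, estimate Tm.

28°C

Scanning the sequence gives C=2, A=1, T=5, G=2.
So N_AT = 6 and N_GC = 4.
Tm = 2(6) + 4(4) = 12 + 16 = 28°C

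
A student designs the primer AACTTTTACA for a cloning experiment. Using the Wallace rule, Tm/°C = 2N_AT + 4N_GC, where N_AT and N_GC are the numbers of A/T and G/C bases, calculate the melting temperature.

24°C

C=2, T=4, G=0, A=4
A+T = 8, G+C = 2
Tm = 2×8 + 4×2 = 24°C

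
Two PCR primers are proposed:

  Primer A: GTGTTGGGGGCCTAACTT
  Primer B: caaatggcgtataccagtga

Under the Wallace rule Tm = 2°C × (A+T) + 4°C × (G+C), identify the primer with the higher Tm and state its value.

Primer A: A+T=8, G+C=10 → Tm = 2(8)+4(10) = 56°C
Primer B: A+T=11, G+C=9 → Tm = 2(11)+4(9) = 58°C
56°C vs 58°C → primer B is higher.

Primer B, 58°C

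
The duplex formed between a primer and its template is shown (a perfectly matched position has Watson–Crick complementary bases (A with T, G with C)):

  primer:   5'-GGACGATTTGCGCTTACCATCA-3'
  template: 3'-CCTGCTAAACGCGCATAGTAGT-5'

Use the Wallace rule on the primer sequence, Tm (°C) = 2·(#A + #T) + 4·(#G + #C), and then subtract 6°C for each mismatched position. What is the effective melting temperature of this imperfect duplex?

54°C

Primer base counts: A=5, T=6, G=5, C=6 → A+T=11, G+C=11
Perfect-match Tm = 2(11) + 4(11) = 22 + 44 = 66°C
Mismatches (positions where the bases are not complementary): 2 (at positions 14, 17)
Effective Tm = 66 − 2×6 = 66 − 12 = 54°C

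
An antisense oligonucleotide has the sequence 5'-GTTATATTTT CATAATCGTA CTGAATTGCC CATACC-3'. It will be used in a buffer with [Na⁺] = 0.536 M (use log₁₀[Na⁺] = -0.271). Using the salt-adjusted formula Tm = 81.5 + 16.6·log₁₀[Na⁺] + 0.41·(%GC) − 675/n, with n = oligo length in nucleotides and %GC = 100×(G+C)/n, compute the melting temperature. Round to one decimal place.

71.9°C

Length n = 36. Scanning the sequence gives A=10, C=8, G=4, T=14.
G+C = 12, so %GC = 12/36 × 100 = 33.333%
Salt term: 16.6 × (-0.271) = -4.499
GC term: 0.41 × 33.333 = 13.667; length term: −675/36 = −18.75
Tm = 81.5 + (-4.499) + 13.667 − 18.75 = 71.918 → 71.9°C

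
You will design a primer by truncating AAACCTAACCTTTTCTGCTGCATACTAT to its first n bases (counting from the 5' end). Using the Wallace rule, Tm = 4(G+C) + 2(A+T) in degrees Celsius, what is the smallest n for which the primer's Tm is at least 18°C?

n = 7

First 6 bases: AAACCT → Tm = 16°C (< 18°C)
First 7 bases: AAACCTA → Tm = 18°C (≥ 18°C)
Since every base adds ≥2°C, Tm only increases with n, so the threshold is first crossed at n = 7.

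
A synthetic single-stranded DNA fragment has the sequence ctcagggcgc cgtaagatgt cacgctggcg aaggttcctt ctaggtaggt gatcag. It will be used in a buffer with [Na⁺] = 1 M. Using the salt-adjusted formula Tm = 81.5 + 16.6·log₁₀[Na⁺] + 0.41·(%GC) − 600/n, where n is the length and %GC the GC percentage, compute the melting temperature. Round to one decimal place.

Length n = 56. Base counts: C=13, T=13, G=19, A=11
G+C = 32, so %GC = 32/56 × 100 = 57.143%
Salt term: 16.6 × (0) = 0
GC term: 0.41 × 57.143 = 23.429; length term: −600/56 = −10.714
Tm = 81.5 + (0) + 23.429 − 10.714 = 94.215 → 94.2°C

94.2°C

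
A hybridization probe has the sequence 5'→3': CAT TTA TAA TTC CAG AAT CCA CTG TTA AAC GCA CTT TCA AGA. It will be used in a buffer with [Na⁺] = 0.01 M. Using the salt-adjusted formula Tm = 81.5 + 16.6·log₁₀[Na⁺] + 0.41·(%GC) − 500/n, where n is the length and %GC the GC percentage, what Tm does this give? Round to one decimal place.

50.1°C

Length n = 42. A=15, T=13, G=4, C=10
G+C = 14, so %GC = 14/42 × 100 = 33.333%
Salt term: 16.6 × (-2) = -33.2
GC term: 0.41 × 33.333 = 13.667; length term: −500/42 = −11.905
Tm = 81.5 + (-33.2) + 13.667 − 11.905 = 50.062 → 50.1°C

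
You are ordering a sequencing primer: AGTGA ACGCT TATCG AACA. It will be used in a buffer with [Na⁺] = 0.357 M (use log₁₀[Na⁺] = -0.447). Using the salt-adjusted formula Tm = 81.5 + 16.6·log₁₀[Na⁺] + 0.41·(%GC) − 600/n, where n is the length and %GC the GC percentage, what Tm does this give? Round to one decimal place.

59.8°C

Length n = 19. G=4, A=7, T=4, C=4
G+C = 8, so %GC = 8/19 × 100 = 42.105%
Salt term: 16.6 × (-0.447) = -7.42
GC term: 0.41 × 42.105 = 17.263; length term: −600/19 = −31.579
Tm = 81.5 + (-7.42) + 17.263 − 31.579 = 59.764 → 59.8°C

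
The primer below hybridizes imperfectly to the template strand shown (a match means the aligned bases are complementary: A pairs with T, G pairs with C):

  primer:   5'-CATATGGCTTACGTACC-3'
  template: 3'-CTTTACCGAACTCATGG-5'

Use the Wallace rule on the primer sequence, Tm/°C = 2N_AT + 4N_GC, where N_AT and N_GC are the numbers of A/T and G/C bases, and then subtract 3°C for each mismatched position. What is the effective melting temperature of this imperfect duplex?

Primer base counts: A=4, T=5, G=3, C=5 → A+T=9, G+C=8
Perfect-match Tm = 2(9) + 4(8) = 18 + 32 = 50°C
Mismatches (positions where the bases are not complementary): 4 (at positions 1, 3, 11, 12)
Effective Tm = 50 − 4×3 = 50 − 12 = 38°C

38°C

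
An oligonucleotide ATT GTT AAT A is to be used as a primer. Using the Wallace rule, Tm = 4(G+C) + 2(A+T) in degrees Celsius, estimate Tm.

22°C

Base counts: T=5, C=0, A=4, G=1
AT pairs contribute 9, GC pairs contribute 1.
Tm = 2(9) + 4(1) = 18 + 4 = 22°C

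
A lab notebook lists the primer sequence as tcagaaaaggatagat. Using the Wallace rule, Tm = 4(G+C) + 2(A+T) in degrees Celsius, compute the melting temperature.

42°C

Counting bases: G=4, C=1, T=3, A=8
So N_AT = 11 and N_GC = 5.
Tm = 4·5 + 2·11 = 20 + 22 = 42°C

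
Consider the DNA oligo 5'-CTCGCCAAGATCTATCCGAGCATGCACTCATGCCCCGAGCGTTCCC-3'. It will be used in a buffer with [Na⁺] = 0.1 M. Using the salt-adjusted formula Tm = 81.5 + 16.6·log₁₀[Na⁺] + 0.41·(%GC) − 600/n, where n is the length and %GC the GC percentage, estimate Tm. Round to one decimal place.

76.8°C

Length n = 46. Base counts: G=9, C=19, T=9, A=9
G+C = 28, so %GC = 28/46 × 100 = 60.87%
Salt term: 16.6 × (-1) = -16.6
GC term: 0.41 × 60.87 = 24.957; length term: −600/46 = −13.043
Tm = 81.5 + (-16.6) + 24.957 − 13.043 = 76.814 → 76.8°C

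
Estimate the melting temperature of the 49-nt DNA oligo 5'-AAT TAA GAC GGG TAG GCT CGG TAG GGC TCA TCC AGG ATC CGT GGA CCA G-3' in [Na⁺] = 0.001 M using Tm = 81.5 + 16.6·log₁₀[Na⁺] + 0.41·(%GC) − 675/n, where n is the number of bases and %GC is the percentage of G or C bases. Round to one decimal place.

Length n = 49. Base counts: A=12, C=11, T=9, G=17
G+C = 28, so %GC = 28/49 × 100 = 57.143%
Salt term: 16.6 × (-3) = -49.8
GC term: 0.41 × 57.143 = 23.429; length term: −675/49 = −13.776
Tm = 81.5 + (-49.8) + 23.429 − 13.776 = 41.353 → 41.4°C

41.4°C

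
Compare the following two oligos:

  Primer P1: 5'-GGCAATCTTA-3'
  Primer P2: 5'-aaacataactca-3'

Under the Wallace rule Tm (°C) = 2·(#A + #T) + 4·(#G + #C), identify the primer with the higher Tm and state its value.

Primer P1: A+T=6, G+C=4 → Tm = 2(6)+4(4) = 28°C
Primer P2: A+T=9, G+C=3 → Tm = 2(9)+4(3) = 30°C
28°C vs 30°C → primer P2 is higher.

Primer P2, 30°C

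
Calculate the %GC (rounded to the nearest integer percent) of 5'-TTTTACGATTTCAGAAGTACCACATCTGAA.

33%

Counting bases: C=6, T=10, A=10, G=4
G+C = 4 + 6 = 10 out of 30 bases
%GC = 10/30 × 100 = 33.33% ≈ 33%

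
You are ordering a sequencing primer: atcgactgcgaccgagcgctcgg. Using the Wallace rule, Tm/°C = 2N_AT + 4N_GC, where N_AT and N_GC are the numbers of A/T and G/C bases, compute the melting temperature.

C=8, T=3, G=8, A=4
A+T = 7, G+C = 16
Tm = 4·16 + 2·7 = 64 + 14 = 78°C

78°C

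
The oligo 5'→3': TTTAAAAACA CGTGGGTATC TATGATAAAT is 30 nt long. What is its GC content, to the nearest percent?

C=3, T=10, A=12, G=5
G+C = 5 + 3 = 8 out of 30 bases
%GC = 8/30 × 100 = 26.67% ≈ 27%

27%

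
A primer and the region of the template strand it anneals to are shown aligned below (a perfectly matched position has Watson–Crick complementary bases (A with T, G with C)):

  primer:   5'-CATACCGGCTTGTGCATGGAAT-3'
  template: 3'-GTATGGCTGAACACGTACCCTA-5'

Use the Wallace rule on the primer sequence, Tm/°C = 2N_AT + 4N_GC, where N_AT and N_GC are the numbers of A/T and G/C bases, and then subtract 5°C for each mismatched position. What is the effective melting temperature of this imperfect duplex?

56°C

Primer base counts: A=5, T=6, G=6, C=5 → A+T=11, G+C=11
Perfect-match Tm = 2(11) + 4(11) = 22 + 44 = 66°C
Mismatches (positions where the bases are not complementary): 2 (at positions 8, 20)
Effective Tm = 66 − 2×5 = 66 − 10 = 56°C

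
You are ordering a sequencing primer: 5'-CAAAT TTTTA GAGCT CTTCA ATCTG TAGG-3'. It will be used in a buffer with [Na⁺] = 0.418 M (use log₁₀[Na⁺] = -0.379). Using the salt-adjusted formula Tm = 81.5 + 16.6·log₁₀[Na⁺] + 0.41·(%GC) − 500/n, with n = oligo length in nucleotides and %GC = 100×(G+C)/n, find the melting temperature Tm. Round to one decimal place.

Length n = 29. Scanning the sequence gives A=8, C=5, G=5, T=11.
G+C = 10, so %GC = 10/29 × 100 = 34.483%
Salt term: 16.6 × (-0.379) = -6.291
GC term: 0.41 × 34.483 = 14.138; length term: −500/29 = −17.241
Tm = 81.5 + (-6.291) + 14.138 − 17.241 = 72.106 → 72.1°C

72.1°C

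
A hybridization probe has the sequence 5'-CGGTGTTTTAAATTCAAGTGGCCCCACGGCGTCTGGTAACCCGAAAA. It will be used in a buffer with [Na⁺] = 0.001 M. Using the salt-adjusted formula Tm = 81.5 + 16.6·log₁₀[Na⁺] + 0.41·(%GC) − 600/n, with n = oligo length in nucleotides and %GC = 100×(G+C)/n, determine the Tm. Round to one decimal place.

39.9°C

Length n = 47. Counting bases: G=12, T=11, A=12, C=12
G+C = 24, so %GC = 24/47 × 100 = 51.064%
Salt term: 16.6 × (-3) = -49.8
GC term: 0.41 × 51.064 = 20.936; length term: −600/47 = −12.766
Tm = 81.5 + (-49.8) + 20.936 − 12.766 = 39.87 → 39.9°C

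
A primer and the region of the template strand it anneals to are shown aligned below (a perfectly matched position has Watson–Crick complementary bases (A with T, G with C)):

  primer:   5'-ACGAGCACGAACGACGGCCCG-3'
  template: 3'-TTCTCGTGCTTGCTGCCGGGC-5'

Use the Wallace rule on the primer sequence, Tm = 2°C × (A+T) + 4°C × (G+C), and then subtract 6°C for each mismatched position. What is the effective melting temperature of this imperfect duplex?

66°C

Primer base counts: A=6, T=0, G=7, C=8 → A+T=6, G+C=15
Perfect-match Tm = 2(6) + 4(15) = 12 + 60 = 72°C
Mismatches (positions where the bases are not complementary): 1 (at position 2)
Effective Tm = 72 − 1×6 = 72 − 6 = 66°C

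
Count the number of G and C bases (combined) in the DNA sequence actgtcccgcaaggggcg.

13

G=7, A=3, C=6, T=2
G+C = 7 + 6 = 13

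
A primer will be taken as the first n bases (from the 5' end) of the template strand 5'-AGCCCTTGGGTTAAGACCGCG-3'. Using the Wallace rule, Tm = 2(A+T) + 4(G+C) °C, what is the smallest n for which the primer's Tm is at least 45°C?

n = 15

First 14 bases: AGCCCTTGGGTTAA → Tm = 42°C (< 45°C)
First 15 bases: AGCCCTTGGGTTAAG → Tm = 46°C (≥ 45°C)
Each additional base adds 2°C (A/T) or 4°C (G/C), so Tm is non-decreasing in n; n = 15 is the first length to reach 45°C.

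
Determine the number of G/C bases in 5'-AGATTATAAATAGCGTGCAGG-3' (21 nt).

8

C=2, A=8, G=6, T=5
G+C = 6 + 2 = 8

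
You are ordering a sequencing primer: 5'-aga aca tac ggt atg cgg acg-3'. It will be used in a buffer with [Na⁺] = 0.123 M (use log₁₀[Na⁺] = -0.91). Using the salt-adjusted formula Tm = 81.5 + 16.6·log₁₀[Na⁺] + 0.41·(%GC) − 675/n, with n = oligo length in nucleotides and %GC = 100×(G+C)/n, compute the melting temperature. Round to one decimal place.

55.7°C

Length n = 21. Base counts: A=7, T=3, C=4, G=7
G+C = 11, so %GC = 11/21 × 100 = 52.381%
Salt term: 16.6 × (-0.91) = -15.106
GC term: 0.41 × 52.381 = 21.476; length term: −675/21 = −32.143
Tm = 81.5 + (-15.106) + 21.476 − 32.143 = 55.727 → 55.7°C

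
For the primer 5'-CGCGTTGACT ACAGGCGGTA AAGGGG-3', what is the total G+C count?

Base counts: T=4, G=11, A=6, C=5
Total G or C: 11 + 5 = 16

16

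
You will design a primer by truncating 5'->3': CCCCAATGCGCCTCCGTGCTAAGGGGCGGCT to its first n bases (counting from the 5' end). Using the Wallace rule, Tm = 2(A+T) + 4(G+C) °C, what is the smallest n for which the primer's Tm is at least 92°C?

n = 27

First 26 bases: CCCCAATGCGCCTCCGTGCTAAGGGG → Tm = 88°C (< 92°C)
First 27 bases: CCCCAATGCGCCTCCGTGCTAAGGGGC → Tm = 92°C (≥ 92°C)
Since every base adds ≥2°C, Tm only increases with n, so the threshold is first crossed at n = 27.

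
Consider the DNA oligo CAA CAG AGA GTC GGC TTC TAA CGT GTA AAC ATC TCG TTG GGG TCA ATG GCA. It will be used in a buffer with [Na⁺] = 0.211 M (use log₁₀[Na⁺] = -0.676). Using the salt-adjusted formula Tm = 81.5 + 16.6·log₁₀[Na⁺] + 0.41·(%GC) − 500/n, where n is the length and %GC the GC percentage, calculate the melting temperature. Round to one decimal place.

Length n = 51. T=12, C=11, G=14, A=14
G+C = 25, so %GC = 25/51 × 100 = 49.02%
Salt term: 16.6 × (-0.676) = -11.222
GC term: 0.41 × 49.02 = 20.098; length term: −500/51 = −9.804
Tm = 81.5 + (-11.222) + 20.098 − 9.804 = 80.572 → 80.6°C

80.6°C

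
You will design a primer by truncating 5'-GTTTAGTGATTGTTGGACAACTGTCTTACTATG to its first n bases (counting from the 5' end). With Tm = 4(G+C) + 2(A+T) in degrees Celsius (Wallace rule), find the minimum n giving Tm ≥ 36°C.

n = 14

First 13 bases: GTTTAGTGATTGT → Tm = 34°C (< 36°C)
First 14 bases: GTTTAGTGATTGTT → Tm = 36°C (≥ 36°C)
Each additional base adds 2°C (A/T) or 4°C (G/C), so Tm is non-decreasing in n; n = 14 is the first length to reach 36°C.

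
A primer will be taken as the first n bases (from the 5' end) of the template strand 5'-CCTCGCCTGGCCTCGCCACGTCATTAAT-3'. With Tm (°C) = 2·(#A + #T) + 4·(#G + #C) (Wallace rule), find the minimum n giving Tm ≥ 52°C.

n = 15

First 14 bases: CCTCGCCTGGCCTC → Tm = 50°C (< 52°C)
First 15 bases: CCTCGCCTGGCCTCG → Tm = 54°C (≥ 52°C)
Each additional base adds 2°C (A/T) or 4°C (G/C), so Tm is non-decreasing in n; n = 15 is the first length to reach 52°C.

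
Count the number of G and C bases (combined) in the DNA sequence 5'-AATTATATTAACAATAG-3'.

Base counts: C=1, A=9, T=6, G=1
Total G or C: 1 + 1 = 2

2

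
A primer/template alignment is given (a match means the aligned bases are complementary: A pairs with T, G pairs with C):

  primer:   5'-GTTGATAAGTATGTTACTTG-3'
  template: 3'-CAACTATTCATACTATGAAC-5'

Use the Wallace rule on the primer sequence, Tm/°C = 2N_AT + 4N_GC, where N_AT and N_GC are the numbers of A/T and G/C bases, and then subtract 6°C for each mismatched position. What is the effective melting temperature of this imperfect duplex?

Primer base counts: A=5, T=9, G=5, C=1 → A+T=14, G+C=6
Perfect-match Tm = 2(14) + 4(6) = 28 + 24 = 52°C
Mismatches (positions where the bases are not complementary): 1 (at position 14)
Effective Tm = 52 − 1×6 = 52 − 6 = 46°C

46°C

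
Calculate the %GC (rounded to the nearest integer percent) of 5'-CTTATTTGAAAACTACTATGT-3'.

Base counts: C=3, T=9, A=7, G=2
G+C = 2 + 3 = 5 out of 21 bases
%GC = 5/21 × 100 = 23.81% ≈ 24%

24%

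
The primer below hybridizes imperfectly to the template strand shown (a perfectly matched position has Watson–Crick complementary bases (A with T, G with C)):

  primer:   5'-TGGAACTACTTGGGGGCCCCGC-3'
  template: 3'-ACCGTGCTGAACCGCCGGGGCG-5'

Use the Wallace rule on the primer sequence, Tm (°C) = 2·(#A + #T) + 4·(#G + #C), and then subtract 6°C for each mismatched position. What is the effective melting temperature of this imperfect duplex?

56°C

Primer base counts: A=3, T=4, G=8, C=7 → A+T=7, G+C=15
Perfect-match Tm = 2(7) + 4(15) = 14 + 60 = 74°C
Mismatches (positions where the bases are not complementary): 3 (at positions 4, 7, 14)
Effective Tm = 74 − 3×6 = 74 − 18 = 56°C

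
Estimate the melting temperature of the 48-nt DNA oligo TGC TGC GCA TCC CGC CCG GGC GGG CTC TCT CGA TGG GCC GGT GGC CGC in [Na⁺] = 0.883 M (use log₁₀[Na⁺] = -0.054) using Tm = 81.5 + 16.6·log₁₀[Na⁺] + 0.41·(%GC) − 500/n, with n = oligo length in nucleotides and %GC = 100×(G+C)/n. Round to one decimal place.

Length n = 48. Scanning the sequence gives G=19, A=2, C=19, T=8.
G+C = 38, so %GC = 38/48 × 100 = 79.167%
Salt term: 16.6 × (-0.054) = -0.896
GC term: 0.41 × 79.167 = 32.458; length term: −500/48 = −10.417
Tm = 81.5 + (-0.896) + 32.458 − 10.417 = 102.645 → 102.6°C

102.6°C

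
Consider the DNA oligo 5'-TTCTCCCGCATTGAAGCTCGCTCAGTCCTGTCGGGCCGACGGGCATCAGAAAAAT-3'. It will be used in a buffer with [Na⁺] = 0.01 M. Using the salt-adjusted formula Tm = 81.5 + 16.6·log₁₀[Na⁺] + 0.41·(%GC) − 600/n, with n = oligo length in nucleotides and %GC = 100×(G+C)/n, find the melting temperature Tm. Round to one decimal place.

60.5°C

Length n = 55. A=12, C=17, T=12, G=14
G+C = 31, so %GC = 31/55 × 100 = 56.364%
Salt term: 16.6 × (-2) = -33.2
GC term: 0.41 × 56.364 = 23.109; length term: −600/55 = −10.909
Tm = 81.5 + (-33.2) + 23.109 − 10.909 = 60.5 → 60.5°C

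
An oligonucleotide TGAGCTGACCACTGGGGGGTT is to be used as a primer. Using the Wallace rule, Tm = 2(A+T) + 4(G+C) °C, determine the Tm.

Counting bases: A=3, G=9, C=4, T=5
A+T = 8, G+C = 13
Tm = 2×8 + 4×13 = 68°C

68°C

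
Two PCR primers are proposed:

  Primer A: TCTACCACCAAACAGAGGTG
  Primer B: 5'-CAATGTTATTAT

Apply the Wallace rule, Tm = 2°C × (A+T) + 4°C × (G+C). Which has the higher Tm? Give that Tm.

Primer A: A+T=10, G+C=10 → Tm = 2(10)+4(10) = 60°C
Primer B: A+T=10, G+C=2 → Tm = 2(10)+4(2) = 28°C
60°C vs 28°C → primer A is higher.

Primer A, 60°C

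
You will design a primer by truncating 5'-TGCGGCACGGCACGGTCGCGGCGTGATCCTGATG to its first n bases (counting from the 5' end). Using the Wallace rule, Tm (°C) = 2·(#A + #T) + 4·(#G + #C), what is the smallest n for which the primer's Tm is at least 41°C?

First 11 bases: TGCGGCACGGC → Tm = 40°C (< 41°C)
First 12 bases: TGCGGCACGGCA → Tm = 42°C (≥ 41°C)
Since every base adds ≥2°C, Tm only increases with n, so the threshold is first crossed at n = 12.

n = 12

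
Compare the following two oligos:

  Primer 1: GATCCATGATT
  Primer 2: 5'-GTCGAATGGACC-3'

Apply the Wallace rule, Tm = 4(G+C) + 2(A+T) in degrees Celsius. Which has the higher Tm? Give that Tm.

Primer 1: A+T=7, G+C=4 → Tm = 2(7)+4(4) = 30°C
Primer 2: A+T=5, G+C=7 → Tm = 2(5)+4(7) = 38°C
30°C vs 38°C → primer 2 is higher.

Primer 2, 38°C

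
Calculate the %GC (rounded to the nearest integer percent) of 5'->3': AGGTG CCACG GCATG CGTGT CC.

Base counts: C=7, T=4, A=3, G=8
G+C = 8 + 7 = 15 out of 22 bases
%GC = 15/22 × 100 = 68.18% ≈ 68%

68%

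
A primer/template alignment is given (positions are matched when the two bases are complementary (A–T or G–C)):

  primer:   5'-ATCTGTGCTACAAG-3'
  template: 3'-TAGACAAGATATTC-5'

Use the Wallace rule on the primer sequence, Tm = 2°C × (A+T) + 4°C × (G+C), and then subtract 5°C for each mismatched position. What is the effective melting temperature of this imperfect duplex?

Primer base counts: A=4, T=4, G=3, C=3 → A+T=8, G+C=6
Perfect-match Tm = 2(8) + 4(6) = 16 + 24 = 40°C
Mismatches (positions where the bases are not complementary): 2 (at positions 7, 11)
Effective Tm = 40 − 2×5 = 40 − 10 = 30°C

30°C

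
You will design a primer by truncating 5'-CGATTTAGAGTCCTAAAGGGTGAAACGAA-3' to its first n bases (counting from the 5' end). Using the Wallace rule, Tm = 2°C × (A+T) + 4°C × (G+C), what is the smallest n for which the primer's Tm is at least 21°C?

n = 8

First 7 bases: CGATTTA → Tm = 18°C (< 21°C)
First 8 bases: CGATTTAG → Tm = 22°C (≥ 21°C)
Since every base adds ≥2°C, Tm only increases with n, so the threshold is first crossed at n = 8.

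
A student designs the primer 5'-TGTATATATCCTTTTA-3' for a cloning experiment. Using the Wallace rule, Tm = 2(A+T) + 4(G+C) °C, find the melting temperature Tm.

38°C

T=9, A=4, C=2, G=1
AT pairs contribute 13, GC pairs contribute 3.
Tm = 4·3 + 2·13 = 12 + 26 = 38°C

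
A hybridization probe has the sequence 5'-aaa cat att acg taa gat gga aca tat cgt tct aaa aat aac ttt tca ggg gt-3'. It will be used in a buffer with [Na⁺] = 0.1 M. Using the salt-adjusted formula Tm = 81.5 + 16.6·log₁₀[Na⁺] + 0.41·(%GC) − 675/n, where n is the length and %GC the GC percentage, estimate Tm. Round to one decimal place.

64.5°C

Length n = 53. Scanning the sequence gives G=9, A=21, T=16, C=7.
G+C = 16, so %GC = 16/53 × 100 = 30.189%
Salt term: 16.6 × (-1) = -16.6
GC term: 0.41 × 30.189 = 12.377; length term: −675/53 = −12.736
Tm = 81.5 + (-16.6) + 12.377 − 12.736 = 64.541 → 64.5°C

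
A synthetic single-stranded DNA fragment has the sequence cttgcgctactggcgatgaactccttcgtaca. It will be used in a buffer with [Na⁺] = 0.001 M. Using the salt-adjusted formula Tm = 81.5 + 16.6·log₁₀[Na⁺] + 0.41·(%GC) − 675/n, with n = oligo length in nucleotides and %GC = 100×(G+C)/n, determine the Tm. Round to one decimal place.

Length n = 32. G=7, A=6, C=10, T=9
G+C = 17, so %GC = 17/32 × 100 = 53.125%
Salt term: 16.6 × (-3) = -49.8
GC term: 0.41 × 53.125 = 21.781; length term: −675/32 = −21.094
Tm = 81.5 + (-49.8) + 21.781 − 21.094 = 32.387 → 32.4°C

32.4°C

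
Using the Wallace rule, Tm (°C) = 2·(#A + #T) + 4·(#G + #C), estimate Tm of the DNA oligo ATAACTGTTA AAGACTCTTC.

A=7, C=4, T=7, G=2
AT pairs contribute 14, GC pairs contribute 6.
Tm = 4·6 + 2·14 = 24 + 28 = 52°C

52°C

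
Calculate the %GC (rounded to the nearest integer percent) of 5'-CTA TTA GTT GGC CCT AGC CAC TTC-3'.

50%

Scanning the sequence gives A=4, T=8, C=8, G=4.
G+C = 4 + 8 = 12 out of 24 bases
%GC = 12/24 × 100 = 50% ≈ 50%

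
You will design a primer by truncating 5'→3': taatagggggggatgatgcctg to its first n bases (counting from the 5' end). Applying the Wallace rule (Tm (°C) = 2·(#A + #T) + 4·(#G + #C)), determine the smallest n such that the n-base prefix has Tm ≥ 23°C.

First 8 bases: TAATAGGG → Tm = 22°C (< 23°C)
First 9 bases: TAATAGGGG → Tm = 26°C (≥ 23°C)
Each additional base adds 2°C (A/T) or 4°C (G/C), so Tm is non-decreasing in n; n = 9 is the first length to reach 23°C.

n = 9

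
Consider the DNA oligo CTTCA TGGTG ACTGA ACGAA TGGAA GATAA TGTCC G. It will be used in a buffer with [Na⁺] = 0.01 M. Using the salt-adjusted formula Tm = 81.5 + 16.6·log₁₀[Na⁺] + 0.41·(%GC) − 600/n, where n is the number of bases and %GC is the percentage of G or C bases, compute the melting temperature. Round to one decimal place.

Length n = 36. Counting bases: A=11, T=9, G=10, C=6
G+C = 16, so %GC = 16/36 × 100 = 44.444%
Salt term: 16.6 × (-2) = -33.2
GC term: 0.41 × 44.444 = 18.222; length term: −600/36 = −16.667
Tm = 81.5 + (-33.2) + 18.222 − 16.667 = 49.855 → 49.9°C

49.9°C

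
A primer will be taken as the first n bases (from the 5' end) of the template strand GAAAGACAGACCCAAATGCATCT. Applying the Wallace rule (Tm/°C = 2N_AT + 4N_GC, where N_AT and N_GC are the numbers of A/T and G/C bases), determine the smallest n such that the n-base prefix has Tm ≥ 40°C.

First 12 bases: GAAAGACAGACC → Tm = 36°C (< 40°C)
First 13 bases: GAAAGACAGACCC → Tm = 40°C (≥ 40°C)
Since every base adds ≥2°C, Tm only increases with n, so the threshold is first crossed at n = 13.

n = 13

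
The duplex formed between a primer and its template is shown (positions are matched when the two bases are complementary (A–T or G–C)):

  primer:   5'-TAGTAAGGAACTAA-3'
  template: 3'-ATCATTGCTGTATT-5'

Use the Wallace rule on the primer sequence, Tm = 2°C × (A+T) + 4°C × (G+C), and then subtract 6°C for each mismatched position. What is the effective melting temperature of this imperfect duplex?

18°C

Primer base counts: A=7, T=3, G=3, C=1 → A+T=10, G+C=4
Perfect-match Tm = 2(10) + 4(4) = 20 + 16 = 36°C
Mismatches (positions where the bases are not complementary): 3 (at positions 7, 10, 11)
Effective Tm = 36 − 3×6 = 36 − 18 = 18°C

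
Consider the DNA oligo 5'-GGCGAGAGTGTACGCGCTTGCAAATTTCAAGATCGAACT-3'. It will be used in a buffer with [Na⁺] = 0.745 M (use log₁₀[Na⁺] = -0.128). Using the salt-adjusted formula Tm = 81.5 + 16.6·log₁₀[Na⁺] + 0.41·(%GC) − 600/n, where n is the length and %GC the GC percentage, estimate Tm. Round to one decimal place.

Length n = 39. Base counts: C=8, T=9, G=11, A=11
G+C = 19, so %GC = 19/39 × 100 = 48.718%
Salt term: 16.6 × (-0.128) = -2.125
GC term: 0.41 × 48.718 = 19.974; length term: −600/39 = −15.385
Tm = 81.5 + (-2.125) + 19.974 − 15.385 = 83.964 → 84.0°C

84.0°C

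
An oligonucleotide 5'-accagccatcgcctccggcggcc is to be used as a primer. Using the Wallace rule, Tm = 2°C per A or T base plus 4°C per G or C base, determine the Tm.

C=12, T=2, A=3, G=6
A+T = 5, G+C = 18
Tm = 2(5) + 4(18) = 10 + 72 = 82°C

82°C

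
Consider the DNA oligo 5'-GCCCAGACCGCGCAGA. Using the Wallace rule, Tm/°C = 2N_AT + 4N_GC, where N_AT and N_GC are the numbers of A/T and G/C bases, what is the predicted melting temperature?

56°C

Counting bases: T=0, A=4, G=5, C=7
So N_AT = 4 and N_GC = 12.
Tm = 2(4) + 4(12) = 8 + 48 = 56°C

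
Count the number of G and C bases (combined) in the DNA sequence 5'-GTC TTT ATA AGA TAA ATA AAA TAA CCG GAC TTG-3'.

G=5, A=14, T=10, C=4
G+C = 5 + 4 = 9

9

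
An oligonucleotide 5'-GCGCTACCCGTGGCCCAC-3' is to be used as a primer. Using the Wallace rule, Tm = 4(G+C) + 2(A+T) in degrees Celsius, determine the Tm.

C=9, G=5, T=2, A=2
AT pairs contribute 4, GC pairs contribute 14.
Tm = 2(4) + 4(14) = 8 + 56 = 64°C

64°C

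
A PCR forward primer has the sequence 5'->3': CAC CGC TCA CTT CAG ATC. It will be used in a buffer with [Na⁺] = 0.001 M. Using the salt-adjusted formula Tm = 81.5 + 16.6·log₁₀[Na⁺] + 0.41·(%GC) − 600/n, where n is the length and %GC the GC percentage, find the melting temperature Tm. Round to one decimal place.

21.1°C

Length n = 18. Scanning the sequence gives G=2, A=4, C=8, T=4.
G+C = 10, so %GC = 10/18 × 100 = 55.556%
Salt term: 16.6 × (-3) = -49.8
GC term: 0.41 × 55.556 = 22.778; length term: −600/18 = −33.333
Tm = 81.5 + (-49.8) + 22.778 − 33.333 = 21.145 → 21.1°C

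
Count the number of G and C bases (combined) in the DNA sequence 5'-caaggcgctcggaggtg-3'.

12

Counting bases: G=8, A=3, C=4, T=2
Total G or C: 8 + 4 = 12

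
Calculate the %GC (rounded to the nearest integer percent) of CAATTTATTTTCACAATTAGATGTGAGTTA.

23%

Counting bases: C=3, A=10, G=4, T=13
G+C = 4 + 3 = 7 out of 30 bases
%GC = 7/30 × 100 = 23.33% ≈ 23%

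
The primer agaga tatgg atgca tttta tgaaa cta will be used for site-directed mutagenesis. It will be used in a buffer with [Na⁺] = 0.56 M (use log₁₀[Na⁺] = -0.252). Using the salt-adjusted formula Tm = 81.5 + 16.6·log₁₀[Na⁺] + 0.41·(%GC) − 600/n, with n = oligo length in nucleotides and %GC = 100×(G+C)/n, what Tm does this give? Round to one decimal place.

Length n = 28. Base counts: G=6, C=2, A=11, T=9
G+C = 8, so %GC = 8/28 × 100 = 28.571%
Salt term: 16.6 × (-0.252) = -4.183
GC term: 0.41 × 28.571 = 11.714; length term: −600/28 = −21.429
Tm = 81.5 + (-4.183) + 11.714 − 21.429 = 67.602 → 67.6°C

67.6°C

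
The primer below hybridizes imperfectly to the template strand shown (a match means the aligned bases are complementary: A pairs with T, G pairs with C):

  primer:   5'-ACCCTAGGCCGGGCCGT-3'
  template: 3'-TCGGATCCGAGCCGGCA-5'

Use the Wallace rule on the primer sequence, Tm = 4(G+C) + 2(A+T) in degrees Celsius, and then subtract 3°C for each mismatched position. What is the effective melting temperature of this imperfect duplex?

Primer base counts: A=2, T=2, G=6, C=7 → A+T=4, G+C=13
Perfect-match Tm = 2(4) + 4(13) = 8 + 52 = 60°C
Mismatches (positions where the bases are not complementary): 3 (at positions 2, 10, 11)
Effective Tm = 60 − 3×3 = 60 − 9 = 51°C

51°C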